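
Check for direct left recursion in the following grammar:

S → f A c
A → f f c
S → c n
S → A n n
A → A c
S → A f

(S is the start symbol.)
Yes, A is left-recursive

Direct left recursion occurs when N → N α for some non-terminal N (the right-hand side begins with the left-hand side itself).

S → f A c: starts with f
A → f f c: starts with f
S → c n: starts with c
S → A n n: starts with A
A → A c: LEFT RECURSIVE (starts with A)
S → A f: starts with A

The grammar has direct left recursion on: A.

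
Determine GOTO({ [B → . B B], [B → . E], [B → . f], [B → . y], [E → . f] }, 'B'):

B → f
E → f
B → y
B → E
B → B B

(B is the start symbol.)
{ [B → . B B], [B → . E], [B → . f], [B → . y], [B → B . B], [E → . f] }

GOTO(I, 'B') = CLOSURE({ [A → αX.β] : [A → α.Xβ] ∈ I, X = 'B' })

Items with dot before 'B', with the dot advanced:
  [B → . B B] → [B → B . B]
Closure of the advanced items:
  [B → B . B] has the dot before B: add [B → . f], [B → . y], [B → . E], [B → . B B]
  [B → . E] has the dot before E: add [E → . f]

GOTO = { [B → . B B], [B → . E], [B → . f], [B → . y], [B → B . B], [E → . f] }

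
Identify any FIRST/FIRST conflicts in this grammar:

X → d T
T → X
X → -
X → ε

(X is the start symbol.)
A FIRST/FIRST conflict occurs when two productions N → α and N → β for the same non-terminal have FIRST(α) ∩ FIRST(β) ≠ ∅ (with ε ∈ FIRST of a nullable right-hand side, so two nullable alternatives also conflict).

Productions for X:
  X → d T: FIRST = { 'd' }
  X → -: FIRST = { '-' }
  X → ε: FIRST = { ε }
T has only one production, so no FIRST/FIRST conflict is possible there.

All alternatives of each non-terminal have pairwise disjoint FIRST sets.

Answer: No FIRST/FIRST conflicts.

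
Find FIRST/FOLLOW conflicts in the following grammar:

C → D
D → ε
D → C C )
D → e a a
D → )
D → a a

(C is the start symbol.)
A FIRST/FOLLOW conflict occurs when a non-terminal N has a nullable alternative N → β (β ⇒* ε) and another alternative N → α with FIRST(α) ∩ FOLLOW(N) ≠ ∅: on such a lookahead the parser cannot decide between expanding α and letting N vanish via β.

Nullable non-terminals: C, D.
FIRST sets used below: FIRST(C) = { ')', 'a', 'e', ε }
C has a nullable alternative but only one production, so nothing to check.

D: nullable alternative(s) D → ε; FOLLOW(D) = { $, ')', 'a', 'e' }
  D → ε: FIRST \ {ε} = { } — this is the only nullable alternative, skip
  D → C C ): FIRST \ {ε} = { ')', 'a', 'e' } — overlaps FOLLOW(D) on { ')', 'a', 'e' }: CONFLICT
  D → e a a: FIRST \ {ε} = { 'e' } — overlaps FOLLOW(D) on { 'e' }: CONFLICT
  D → ): FIRST \ {ε} = { ')' } — overlaps FOLLOW(D) on { ')' }: CONFLICT
  D → a a: FIRST \ {ε} = { 'a' } — overlaps FOLLOW(D) on { 'a' }: CONFLICT

So the grammar has 4 FIRST/FOLLOW conflicts (marked CONFLICT above).

Answer: Yes. D → C C ')' with FOLLOW(D) on { ')', 'a', 'e' }; D → e a a with FOLLOW(D) on { 'e' }; D → ')' with FOLLOW(D) on { ')' }; D → a a with FOLLOW(D) on { 'a' }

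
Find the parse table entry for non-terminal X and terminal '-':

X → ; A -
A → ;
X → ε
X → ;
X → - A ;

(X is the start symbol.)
To find M[X, '-'], we find productions for X where '-' is in the predict set (PREDICT(N → α) = (FIRST(α) \ {ε}) ∪ (FOLLOW(N) if α ⇒* ε)).

Relevant sets:
  FOLLOW(X) = { $ }

X → ; A -: PREDICT = { ';' }
X → ε: PREDICT = { $ }
X → ;: PREDICT = { ';' }
X → - A ;: PREDICT = { '-' }
  '-' is in predict set, so this production goes in M[X, '-']

M[X, '-'] = X → - A ;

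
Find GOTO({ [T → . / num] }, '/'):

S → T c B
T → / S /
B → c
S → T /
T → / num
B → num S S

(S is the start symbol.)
GOTO(I, '/') = CLOSURE({ [A → αX.β] : [A → α.Xβ] ∈ I, X = '/' })

Items with dot before '/', with the dot advanced:
  [T → . / num] → [T → / . num]
Closure adds nothing (no advanced item has the dot before a non-terminal).

GOTO = { [T → / . num] }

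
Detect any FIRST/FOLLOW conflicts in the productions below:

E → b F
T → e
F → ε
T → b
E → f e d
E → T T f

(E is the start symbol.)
A FIRST/FOLLOW conflict occurs when a non-terminal N has a nullable alternative N → β (β ⇒* ε) and another alternative N → α with FIRST(α) ∩ FOLLOW(N) ≠ ∅: on such a lookahead the parser cannot decide between expanding α and letting N vanish via β.

Nullable non-terminals: F.
F has a nullable alternative but only one production, so nothing to check.

E, T have no nullable alternative, so no FIRST/FOLLOW check is needed there.

No FIRST/FOLLOW conflicts found.

Answer: No FIRST/FOLLOW conflicts.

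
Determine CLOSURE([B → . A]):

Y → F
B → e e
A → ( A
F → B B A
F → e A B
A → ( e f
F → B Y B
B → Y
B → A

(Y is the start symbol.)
To compute CLOSURE, for each item [A → α.Bβ] where B is a non-terminal, add [B → .γ] for all productions B → γ; repeat for the newly added items until nothing changes.

Start with: [B → . A]
  [B → . A] has the dot before A: add [A → . ( A], [A → . ( e f]
No further items can be added.

CLOSURE = { [A → . ( A], [A → . ( e f], [B → . A] }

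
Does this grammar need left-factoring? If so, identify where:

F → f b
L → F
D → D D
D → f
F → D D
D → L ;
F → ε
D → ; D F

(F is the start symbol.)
No, left-factoring is not needed

Left-factoring is needed when two productions for the same non-terminal
share a common prefix on the right-hand side.

Productions for F:
  F → f b
  F → D D
  F → ε
Productions for D:
  D → D D
  D → f
  D → L ;
  D → ; D F

No common prefixes found.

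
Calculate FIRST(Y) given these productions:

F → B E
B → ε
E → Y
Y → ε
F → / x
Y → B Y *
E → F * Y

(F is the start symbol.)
To compute FIRST(Y), examine every production with Y on the left-hand side, reading each right-hand side left to right until a non-nullable symbol is reached.

FIRST sets of the other non-terminals involved (by the same procedure, iterated to a fixed point):
  FIRST(B) = { ε }

From Y → ε:
  - ε-production, so ε ∈ FIRST(Y)
From Y → B Y *:
  - B is a non-terminal: add FIRST(B) \ {ε} = { }
    B is nullable, so continue to the next symbol
  - Y is the symbol being defined: contributes nothing new
    Y is nullable, so continue to the next symbol
  - '*' is a terminal: add '*' and stop

Collecting: FIRST(Y) = { '*', ε }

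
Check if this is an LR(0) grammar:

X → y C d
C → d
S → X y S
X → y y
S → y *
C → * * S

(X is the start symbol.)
A grammar is LR(0) if no state in the canonical LR(0) collection has:
  - both a shift item (dot before a terminal) and a complete item (shift-reduce conflict), or
  - two or more complete items (reduce-reduce conflict; the accept item [X' → X .] counts as a complete item here).

Augment with X' → X and build the canonical LR(0) collection (I0 = CLOSURE({[X' → . X]}), then GOTO on every symbol after a dot until no new states appear). It has 15 states:
  I0: { [X → . y C d], [X → . y y], [X' → . X] }  — shift
  I1: { [X' → X .] }  — accept
  I2: { [C → . * * S], [C → . d], [X → y . C d], [X → y . y] }  — shift
  I3: { [C → * . * S] }  — shift
  I4: { [X → y C . d] }  — shift
  I5: { [C → d .] }  — reduce
  I6: { [X → y y .] }  — reduce
  I7: { [X → y C d .] }  — reduce
  I8: { [C → * * . S], [S → . X y S], [S → . y *], [X → . y C d], [X → . y y] }  — shift
  I9: { [C → * * S .] }  — reduce
  I10: { [S → X . y S] }  — shift
  I11: { [C → . * * S], [C → . d], [S → y . *], [X → y . C d], [X → y . y] }  — shift
  I12: { [C → * . * S], [S → y * .] }  — shift, reduce
  I13: { [S → . X y S], [S → . y *], [S → X y . S], [X → . y C d], [X → . y y] }  — shift
  I14: { [S → X y S .] }  — reduce

Conflict in state I12:
  Shift-reduce conflict between [S → y * .] and [C → * . * S]
So the grammar is NOT LR(0).

Answer: No. Shift-reduce conflict between [S → y * .] and [C → * . * S]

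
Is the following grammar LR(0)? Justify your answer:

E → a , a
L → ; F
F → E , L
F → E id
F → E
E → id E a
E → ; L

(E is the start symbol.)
No. Shift-reduce conflict between [F → E .] and [F → E . , L]

A grammar is LR(0) if no state in the canonical LR(0) collection has:
  - both a shift item (dot before a terminal) and a complete item (shift-reduce conflict), or
  - two or more complete items (reduce-reduce conflict; the accept item [E' → E .] counts as a complete item here).

Augment with E' → E and build the canonical LR(0) collection (I0 = CLOSURE({[E' → . E]}), then GOTO on every symbol after a dot until no new states appear). It has 16 states:
  I0: { [E → . ; L], [E → . a , a], [E → . id E a], [E' → . E] }  — shift
  I1: { [E → ; . L], [L → . ; F] }  — shift
  I2: { [E' → E .] }  — accept
  I3: { [E → a . , a] }  — shift
  I4: { [E → . ; L], [E → . a , a], [E → . id E a], [E → id . E a] }  — shift
  I5: { [E → id E . a] }  — shift
  I6: { [E → id E a .] }  — reduce
  I7: { [E → a , . a] }  — shift
  I8: { [E → a , a .] }  — reduce
  I9: { [E → . ; L], [E → . a , a], [E → . id E a], [F → . E , L], [F → . E id], [F → . E], [L → ; . F] }  — shift
  I10: { [E → ; L .] }  — reduce
  I11: { [F → E . , L], [F → E . id], [F → E .] }  — shift, reduce
  I12: { [L → ; F .] }  — reduce
  I13: { [F → E , . L], [L → . ; F] }  — shift
  I14: { [F → E id .] }  — reduce
  I15: { [F → E , L .] }  — reduce

Conflict in state I11:
  Shift-reduce conflict between [F → E .] and [F → E . , L]
So the grammar is NOT LR(0).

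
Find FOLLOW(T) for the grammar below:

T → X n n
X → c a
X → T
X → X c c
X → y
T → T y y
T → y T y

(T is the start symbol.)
T is the start symbol, so $ ∈ FOLLOW(T).
In X → T: T is at the end, add FOLLOW(X)
In T → T y y: T is followed by y y, add FIRST(y y) \ {ε} = { 'y' }
In T → y T y: T is followed by y, add FIRST(y) \ {ε} = { 'y' }

The FOLLOW sets referred to above (computed the same way, to a fixed point):
  FOLLOW(X) = { 'c', 'n' }

Taking the union: FOLLOW(T) = { $, 'c', 'n', 'y' }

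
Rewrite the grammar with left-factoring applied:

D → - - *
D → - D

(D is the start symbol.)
D → - D'
D' → - *
D' → D

Left-factoring transforms A → αβ₁ | αβ₂ into A → αA' and A' → β₁ | β₂
(α is the longest common prefix among the alternatives). Repeat until
no nonterminal has two alternatives with a common prefix.

Round 1: D has alternatives sharing prefix '-'. Introduce D': D → - D'
  Add: D' → - *
  Add: D' → D

No remaining common prefixes — done.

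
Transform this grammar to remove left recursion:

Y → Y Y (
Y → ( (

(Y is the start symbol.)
Y is directly left-recursive. The standard transformation for
  A → A α₁ | ... | A α_m | β₁ | ... | β_n
is
  A  → β₁ A' | ... | β_n A'
  A' → α₁ A' | ... | α_m A' | ε

Y → ( ( becomes Y → ( ( Y'
Y → Y Y ( becomes Y' → Y ( Y'
Add Y' → ε

Resulting grammar:
Y → ( ( Y'
Y' → Y ( Y'
Y' → ε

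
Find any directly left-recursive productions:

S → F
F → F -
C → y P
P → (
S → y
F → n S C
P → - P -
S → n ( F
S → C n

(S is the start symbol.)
Direct left recursion occurs when N → N α for some non-terminal N (the right-hand side begins with the left-hand side itself).

S → F: starts with F
F → F -: LEFT RECURSIVE (starts with F)
C → y P: starts with y
P → (: starts with '('
S → y: starts with y
F → n S C: starts with n
P → - P -: starts with '-'
S → n ( F: starts with n
S → C n: starts with C

The grammar has direct left recursion on: F.

Answer: Yes, F is left-recursive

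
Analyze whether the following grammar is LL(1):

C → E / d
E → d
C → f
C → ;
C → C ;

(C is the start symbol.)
No. Predict set conflict for C: { 'd' }

A grammar is LL(1) if for each non-terminal N with multiple productions, the predict sets of those productions are pairwise disjoint, where PREDICT(N → α) = (FIRST(α) \ {ε}) ∪ (FOLLOW(N) if α ⇒* ε).

Relevant sets:
  FIRST(E) = { 'd' }
  FIRST(C) = { ';', 'd', 'f' }

For C:
  PREDICT(C → E '/' d) = { 'd' }
  PREDICT(C → f) = { 'f' }
  PREDICT(C → ';') = { ';' }
  PREDICT(C → C ';') = { ';', 'd', 'f' }
E has a single production, so nothing to check there.

Conflict found: Predict set conflict for C: { 'd' }
The grammar is NOT LL(1).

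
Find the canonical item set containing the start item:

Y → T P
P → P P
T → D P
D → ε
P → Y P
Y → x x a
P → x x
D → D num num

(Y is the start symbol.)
{ [D → . D num num], [D → .], [T → . D P], [Y → . T P], [Y → . x x a], [Y' → . Y] }

First, augment the grammar with Y' → Y
I₀ = CLOSURE({ [Y' → . Y] }):
  [Y' → . Y] has the dot before Y: add [Y → . T P], [Y → . x x a]
  [Y → . T P] has the dot before T: add [T → . D P]
  [T → . D P] has the dot before D: add [D → .], [D → . D num num]
No further items can be added.

I₀ = { [D → . D num num], [D → .], [T → . D P], [Y → . T P], [Y → . x x a], [Y' → . Y] }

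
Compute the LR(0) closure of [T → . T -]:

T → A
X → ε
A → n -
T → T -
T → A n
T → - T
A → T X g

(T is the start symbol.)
To compute CLOSURE, for each item [A → α.Bβ] where B is a non-terminal, add [B → .γ] for all productions B → γ; repeat for the newly added items until nothing changes.

Start with: [T → . T -]
  [T → . T -] has the dot before T: add [T → . A], [T → . A n], [T → . - T]
  [T → . A] has the dot before A: add [A → . n -], [A → . T X g]
No further items can be added.

CLOSURE = { [A → . T X g], [A → . n -], [T → . - T], [T → . A n], [T → . A], [T → . T -] }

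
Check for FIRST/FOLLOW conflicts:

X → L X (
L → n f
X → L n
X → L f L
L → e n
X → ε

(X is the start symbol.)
Nullable non-terminals: X.
FIRST sets used below: FIRST(L) = { 'e', 'n' }

X: nullable alternative(s) X → ε; FOLLOW(X) = { $, '(' }
  X → L X (: FIRST \ {ε} = { 'e', 'n' } — disjoint from FOLLOW(X)
  X → L n: FIRST \ {ε} = { 'e', 'n' } — disjoint from FOLLOW(X)
  X → L f L: FIRST \ {ε} = { 'e', 'n' } — disjoint from FOLLOW(X)
  X → ε: FIRST \ {ε} = { } — this is the only nullable alternative, skip

L has no nullable alternative, so no FIRST/FOLLOW check is needed there.

No FIRST/FOLLOW conflicts found.

Answer: No FIRST/FOLLOW conflicts.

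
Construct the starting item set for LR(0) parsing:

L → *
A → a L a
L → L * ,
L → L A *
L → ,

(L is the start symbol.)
{ [L → . *], [L → . ,], [L → . L * ,], [L → . L A *], [L' → . L] }

First, augment the grammar with L' → L
I₀ = CLOSURE({ [L' → . L] }):
  [L' → . L] has the dot before L: add [L → . *], [L → . L * ,], [L → . L A *], [L → . ,]
No further items can be added.

I₀ = { [L → . *], [L → . ,], [L → . L * ,], [L → . L A *], [L' → . L] }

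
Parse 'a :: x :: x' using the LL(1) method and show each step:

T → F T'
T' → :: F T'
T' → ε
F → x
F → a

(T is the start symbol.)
LL(1) parsing maintains a stack (initially the start symbol over $) and the input. At each step: if the stack top is a terminal, match it against the current input token; if it is a non-terminal N, replace it with the RHS of M[N, lookahead] (the unique production whose predict set contains the lookahead).

Stack is shown with the top on the left.

Stack      Input          Action
--------------------------------
T $        a :: x :: x $  output T → F T'
F T' $     a :: x :: x $  output F → a
a T' $     a :: x :: x $  match 'a'
T' $       :: x :: x $    output T' → :: F T'
:: F T' $  :: x :: x $    match '::'
F T' $     x :: x $       output F → x
x T' $     x :: x $       match 'x'
T' $       :: x $         output T' → :: F T'
:: F T' $  :: x $         match '::'
F T' $     x $            output F → x
x T' $     x $            match 'x'
T' $       $              output T' → ε
$          $              accept

The string is accepted.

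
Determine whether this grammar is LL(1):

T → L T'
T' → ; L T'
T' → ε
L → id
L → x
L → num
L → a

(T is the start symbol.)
Yes, the grammar is LL(1).

A grammar is LL(1) if for each non-terminal N with multiple productions, the predict sets of those productions are pairwise disjoint, where PREDICT(N → α) = (FIRST(α) \ {ε}) ∪ (FOLLOW(N) if α ⇒* ε).

Relevant sets:
  FOLLOW(T') = { $ }

For T':
  PREDICT(T' → ';' L T') = { ';' }
  PREDICT(T' → ε) = { $ }
For L:
  PREDICT(L → id) = { 'id' }
  PREDICT(L → x) = { 'x' }
  PREDICT(L → num) = { 'num' }
  PREDICT(L → a) = { 'a' }
T has a single production, so nothing to check there.

All predict sets are disjoint. The grammar IS LL(1).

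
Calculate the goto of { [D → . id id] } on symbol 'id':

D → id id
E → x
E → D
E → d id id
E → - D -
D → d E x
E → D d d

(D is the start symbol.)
{ [D → id . id] }

GOTO(I, 'id') = CLOSURE({ [A → αX.β] : [A → α.Xβ] ∈ I, X = 'id' })

Items with dot before 'id', with the dot advanced:
  [D → . id id] → [D → id . id]
Closure adds nothing (no advanced item has the dot before a non-terminal).

GOTO = { [D → id . id] }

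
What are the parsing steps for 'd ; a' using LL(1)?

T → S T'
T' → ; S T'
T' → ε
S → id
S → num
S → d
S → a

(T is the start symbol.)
Stack is shown with the top on the left.

Stack     Input    Action
-------------------------
T $       d ; a $  output T → S T'
S T' $    d ; a $  output S → d
d T' $    d ; a $  match 'd'
T' $      ; a $    output T' → ; S T'
; S T' $  ; a $    match ';'
S T' $    a $      output S → a
a T' $    a $      match 'a'
T' $      $        output T' → ε
$         $        accept

The string is accepted.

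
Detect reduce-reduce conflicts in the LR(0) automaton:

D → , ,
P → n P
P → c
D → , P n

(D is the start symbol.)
No reduce-reduce conflicts

A reduce-reduce conflict occurs when an LR(0) state has two complete items [A → α .] and [B → β .] — both call for a reduction, and with no lookahead the parser cannot choose between them.

Augment with D' → D and build the canonical LR(0) collection (I0 = CLOSURE({[D' → . D]}), then GOTO on every symbol after a dot until no new states appear). It has 9 states:
  I0: { [D → . , ,], [D → . , P n], [D' → . D] }  — shift
  I1: { [D → , . ,], [D → , . P n], [P → . c], [P → . n P] }  — shift
  I2: { [D' → D .] }  — accept
  I3: { [D → , , .] }  — reduce
  I4: { [D → , P . n] }  — shift
  I5: { [P → c .] }  — reduce
  I6: { [P → . c], [P → . n P], [P → n . P] }  — shift
  I7: { [P → n P .] }  — reduce
  I8: { [D → , P n .] }  — reduce

No state contains more than one complete item.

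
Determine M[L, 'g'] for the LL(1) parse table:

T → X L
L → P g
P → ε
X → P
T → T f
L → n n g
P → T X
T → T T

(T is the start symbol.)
To find M[L, 'g'], we find productions for L where 'g' is in the predict set (PREDICT(N → α) = (FIRST(α) \ {ε}) ∪ (FOLLOW(N) if α ⇒* ε)).

Relevant sets:
  FIRST(P) = { 'g', 'n', ε }

L → P g: PREDICT = { 'g', 'n' }
  'g' is in predict set, so this production goes in M[L, 'g']
L → n n g: PREDICT = { 'n' }

M[L, 'g'] = L → P g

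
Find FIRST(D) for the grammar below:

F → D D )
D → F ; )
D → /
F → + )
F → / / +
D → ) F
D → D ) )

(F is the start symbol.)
{ ')', '+', '/' }

FIRST sets of the other non-terminals involved (by the same procedure, iterated to a fixed point):
  FIRST(F) = { ')', '+', '/' }

From D → F ; ):
  - F is a non-terminal: add FIRST(F) \ {ε} = { ')', '+', '/' }
    F is not nullable, so stop
From D → /:
  - '/' is a terminal: add '/' and stop
From D → ) F:
  - ')' is a terminal: add ')' and stop
From D → D ) ):
  - D is the symbol being defined: contributes nothing new
    D is not nullable, so stop

Collecting: FIRST(D) = { ')', '+', '/' }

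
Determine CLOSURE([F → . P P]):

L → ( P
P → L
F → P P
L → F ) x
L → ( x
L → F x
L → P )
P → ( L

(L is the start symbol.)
Start with: [F → . P P]
  [F → . P P] has the dot before P: add [P → . L], [P → . ( L]
  [P → . L] has the dot before L: add [L → . ( P], [L → . F ) x], [L → . ( x], [L → . F x], [L → . P )]
  [L → . F ) x] has the dot before F: all F-items already present
No further items can be added.

CLOSURE = { [F → . P P], [L → . ( P], [L → . ( x], [L → . F ) x], [L → . F x], [L → . P )], [P → . ( L], [P → . L] }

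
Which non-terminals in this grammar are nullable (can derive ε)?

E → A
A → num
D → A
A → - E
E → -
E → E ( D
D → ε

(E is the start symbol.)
{ 'D' }

ε-productions: D → ε
So D is immediately nullable.
No further non-terminal can be added: every production for the remaining non-terminals contains a terminal or a non-nullable non-terminal.
Nullable = { 'D' }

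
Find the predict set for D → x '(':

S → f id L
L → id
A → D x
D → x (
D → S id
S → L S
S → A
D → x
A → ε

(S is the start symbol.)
{ 'x' }

PREDICT(D → x '(') = (FIRST(RHS) \ {ε}) ∪ (FOLLOW(D) if ε ∈ FIRST(RHS), i.e. RHS ⇒* ε)
FIRST(x '(') = { 'x' }
ε ∉ FIRST(x '('), so FOLLOW(D) is not added.
PREDICT(D → x '(') = { 'x' }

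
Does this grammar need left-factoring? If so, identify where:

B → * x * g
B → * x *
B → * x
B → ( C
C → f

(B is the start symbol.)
Yes, B has productions with common prefix '* x'

Left-factoring is needed when two productions for the same non-terminal
share a common prefix on the right-hand side.

Productions for B:
  B → * x * g
  B → * x *
  B → * x
  B → ( C

Found common prefix '* x' in productions for B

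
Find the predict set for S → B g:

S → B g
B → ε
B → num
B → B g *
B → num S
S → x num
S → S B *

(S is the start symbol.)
PREDICT(S → B g) = (FIRST(RHS) \ {ε}) ∪ (FOLLOW(S) if ε ∈ FIRST(RHS), i.e. RHS ⇒* ε)
FIRST(B) = { 'g', 'num', ε }
FIRST(B g) = { 'g', 'num' }
ε ∉ FIRST(B g), so FOLLOW(S) is not added.
PREDICT(S → B g) = { 'g', 'num' }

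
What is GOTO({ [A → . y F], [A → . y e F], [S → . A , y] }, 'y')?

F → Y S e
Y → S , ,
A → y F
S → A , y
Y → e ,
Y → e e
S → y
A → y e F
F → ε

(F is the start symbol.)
{ [A → . y F], [A → . y e F], [A → y . F], [A → y . e F], [F → . Y S e], [F → .], [S → . A , y], [S → . y], [Y → . S , ,], [Y → . e ,], [Y → . e e] }

GOTO(I, 'y') = CLOSURE({ [A → αX.β] : [A → α.Xβ] ∈ I, X = 'y' })

Items with dot before 'y', with the dot advanced:
  [A → . y F] → [A → y . F]
  [A → . y e F] → [A → y . e F]
Closure of the advanced items:
  [A → y . F] has the dot before F: add [F → . Y S e], [F → .]
  [F → . Y S e] has the dot before Y: add [Y → . S , ,], [Y → . e ,], [Y → . e e]
  [Y → . S , ,] has the dot before S: add [S → . A , y], [S → . y]
  [S → . A , y] has the dot before A: add [A → . y F], [A → . y e F]

GOTO = { [A → . y F], [A → . y e F], [A → y . F], [A → y . e F], [F → . Y S e], [F → .], [S → . A , y], [S → . y], [Y → . S , ,], [Y → . e ,], [Y → . e e] }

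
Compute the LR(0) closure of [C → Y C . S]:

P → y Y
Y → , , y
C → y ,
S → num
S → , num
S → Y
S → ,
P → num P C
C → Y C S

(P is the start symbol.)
To compute CLOSURE, for each item [A → α.Bβ] where B is a non-terminal, add [B → .γ] for all productions B → γ; repeat for the newly added items until nothing changes.

Start with: [C → Y C . S]
  [C → Y C . S] has the dot before S: add [S → . num], [S → . , num], [S → . Y], [S → . ,]
  [S → . Y] has the dot before Y: add [Y → . , , y]
No further items can be added.

CLOSURE = { [C → Y C . S], [S → . , num], [S → . ,], [S → . Y], [S → . num], [Y → . , , y] }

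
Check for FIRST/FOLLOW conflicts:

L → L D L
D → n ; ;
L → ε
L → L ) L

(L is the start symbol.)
Nullable non-terminals: L.
FIRST sets used below: FIRST(L) = { ')', 'n', ε }, FIRST(D) = { 'n' }

L: nullable alternative(s) L → ε; FOLLOW(L) = { $, ')', 'n' }
  L → L D L: FIRST \ {ε} = { ')', 'n' } — overlaps FOLLOW(L) on { ')', 'n' }: CONFLICT
  L → ε: FIRST \ {ε} = { } — this is the only nullable alternative, skip
  L → L ) L: FIRST \ {ε} = { ')', 'n' } — overlaps FOLLOW(L) on { ')', 'n' }: CONFLICT

D has no nullable alternative, so no FIRST/FOLLOW check is needed there.

So the grammar has 2 FIRST/FOLLOW conflicts (marked CONFLICT above).

Answer: Yes. L → L D L with FOLLOW(L) on { ')', 'n' }; L → L ')' L with FOLLOW(L) on { ')', 'n' }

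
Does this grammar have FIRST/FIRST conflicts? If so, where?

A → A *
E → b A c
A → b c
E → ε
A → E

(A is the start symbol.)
FIRST sets of the non-terminals at (or reachable through a nullable prefix from) the front of some alternative:
  FIRST(A) = { '*', 'b', ε }
  FIRST(E) = { 'b', ε }

Productions for A:
  A → A *: FIRST = { '*', 'b' }
  A → b c: FIRST = { 'b' }
  A → E: FIRST = { 'b', ε }
Productions for E:
  E → b A c: FIRST = { 'b' }
  E → ε: FIRST = { ε }

Conflict for A: A → A * and A → b c
  Overlap: { 'b' }
Conflict for A: A → A * and A → E
  Overlap: { 'b' }
Conflict for A: A → b c and A → E
  Overlap: { 'b' }

Answer: Yes. A → A '*' / A → b c on { 'b' }; A → A '*' / A → E on { 'b' }; A → b c / A → E on { 'b' }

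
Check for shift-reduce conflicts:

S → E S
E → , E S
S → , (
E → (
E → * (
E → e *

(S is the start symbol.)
A shift-reduce conflict occurs when an LR(0) state has both:
  - a complete (reduce) item [A → α .] (dot at the end), and
  - a shift item [B → β . c γ] (dot before a terminal).

Augment with S' → S and build the canonical LR(0) collection (I0 = CLOSURE({[S' → . S]}), then GOTO on every symbol after a dot until no new states appear). It has 14 states:
  I0: { [E → . (], [E → . * (], [E → . , E S], [E → . e *], [S → . , (], [S → . E S], [S' → . S] }  — shift
  I1: { [E → ( .] }  — reduce
  I2: { [E → * . (] }  — shift
  I3: { [E → , . E S], [E → . (], [E → . * (], [E → . , E S], [E → . e *], [S → , . (] }  — shift
  I4: { [E → . (], [E → . * (], [E → . , E S], [E → . e *], [S → . , (], [S → . E S], [S → E . S] }  — shift
  I5: { [S' → S .] }  — accept
  I6: { [E → e . *] }  — shift
  I7: { [E → e * .] }  — reduce
  I8: { [S → E S .] }  — reduce
  I9: { [E → ( .], [S → , ( .] }  — 2 reduces
  I10: { [E → , . E S], [E → . (], [E → . * (], [E → . , E S], [E → . e *] }  — shift
  I11: { [E → , E . S], [E → . (], [E → . * (], [E → . , E S], [E → . e *], [S → . , (], [S → . E S] }  — shift
  I12: { [E → , E S .] }  — reduce
  I13: { [E → * ( .] }  — reduce

No state contains both a complete item and a shift item.

Answer: No shift-reduce conflicts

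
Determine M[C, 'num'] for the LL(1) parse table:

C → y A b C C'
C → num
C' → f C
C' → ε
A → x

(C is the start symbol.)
To find M[C, 'num'], we find productions for C where 'num' is in the predict set (PREDICT(N → α) = (FIRST(α) \ {ε}) ∪ (FOLLOW(N) if α ⇒* ε)).

C → y A b C C': PREDICT = { 'y' }
C → num: PREDICT = { 'num' }
  'num' is in predict set, so this production goes in M[C, 'num']

M[C, 'num'] = C → num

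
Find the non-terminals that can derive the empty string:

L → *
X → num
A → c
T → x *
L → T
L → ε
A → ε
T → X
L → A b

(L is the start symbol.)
A non-terminal is nullable if it can derive ε (the empty string): either it has an ε-production, or it has a production whose right-hand side consists entirely of nullable non-terminals.

ε-productions: L → ε, A → ε
So L, A are immediately nullable.
No further non-terminal can be added: every production for the remaining non-terminals contains a terminal or a non-nullable non-terminal.
Nullable = { 'A', 'L' }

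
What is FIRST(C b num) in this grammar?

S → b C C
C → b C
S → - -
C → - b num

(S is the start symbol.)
{ '-', 'b' }

FIRST sets of the non-terminals involved (from the grammar, by fixed-point iteration):
  FIRST(C) = { '-', 'b' }

To compute FIRST(C b num), process the symbols left to right:
Symbol C is a non-terminal. Add FIRST(C) \ {ε} = { '-', 'b' }
C is not nullable (ε ∉ FIRST(C)), so stop here.
FIRST(C b num) = { '-', 'b' }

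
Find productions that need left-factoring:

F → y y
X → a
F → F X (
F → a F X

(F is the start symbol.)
Left-factoring is needed when two productions for the same non-terminal
share a common prefix on the right-hand side.

Productions for F:
  F → y y
  F → F X (
  F → a F X

No common prefixes found.

Answer: No, left-factoring is not needed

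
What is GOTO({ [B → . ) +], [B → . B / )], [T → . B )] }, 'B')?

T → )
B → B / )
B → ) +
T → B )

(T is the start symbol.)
{ [B → B . / )], [T → B . )] }

GOTO(I, 'B') = CLOSURE({ [A → αX.β] : [A → α.Xβ] ∈ I, X = 'B' })

Items with dot before 'B', with the dot advanced:
  [B → . B / )] → [B → B . / )]
  [T → . B )] → [T → B . )]
Closure adds nothing (no advanced item has the dot before a non-terminal).

GOTO = { [B → B . / )], [T → B . )] }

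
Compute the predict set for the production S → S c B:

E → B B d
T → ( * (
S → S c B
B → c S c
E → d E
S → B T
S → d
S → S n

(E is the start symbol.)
PREDICT(S → S c B) = (FIRST(RHS) \ {ε}) ∪ (FOLLOW(S) if ε ∈ FIRST(RHS), i.e. RHS ⇒* ε)
FIRST(S) = { 'c', 'd' }
FIRST(S c B) = { 'c', 'd' }
ε ∉ FIRST(S c B), so FOLLOW(S) is not added.
PREDICT(S → S c B) = { 'c', 'd' }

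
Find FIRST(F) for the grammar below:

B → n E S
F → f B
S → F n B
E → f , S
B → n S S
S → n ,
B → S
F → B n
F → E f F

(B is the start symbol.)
To compute FIRST(F), examine every production with F on the left-hand side, reading each right-hand side left to right until a non-nullable symbol is reached.

FIRST sets of the other non-terminals involved (by the same procedure, iterated to a fixed point):
  FIRST(B) = { 'f', 'n' }
  FIRST(E) = { 'f' }

From F → f B:
  - f is a terminal: add 'f' and stop
From F → B n:
  - B is a non-terminal: add FIRST(B) \ {ε} = { 'f', 'n' }
    B is not nullable, so stop
From F → E f F:
  - E is a non-terminal: add FIRST(E) \ {ε} = { 'f' }
    E is not nullable, so stop

Collecting: FIRST(F) = { 'f', 'n' }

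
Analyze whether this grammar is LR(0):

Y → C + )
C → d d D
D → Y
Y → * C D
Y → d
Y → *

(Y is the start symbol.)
No. Shift-reduce conflict between [Y → * .] and [C → . d d D]

Augment with Y' → Y and build the canonical LR(0) collection (I0 = CLOSURE({[Y' → . Y]}), then GOTO on every symbol after a dot until no new states appear). It has 13 states:
  I0: { [C → . d d D], [Y → . * C D], [Y → . *], [Y → . C + )], [Y → . d], [Y' → . Y] }  — shift
  I1: { [C → . d d D], [Y → * . C D], [Y → * .] }  — shift, reduce
  I2: { [Y → C . + )] }  — shift
  I3: { [Y' → Y .] }  — accept
  I4: { [C → d . d D], [Y → d .] }  — shift, reduce
  I5: { [C → . d d D], [C → d d . D], [D → . Y], [Y → . * C D], [Y → . *], [Y → . C + )], [Y → . d] }  — shift
  I6: { [C → d d D .] }  — reduce
  I7: { [D → Y .] }  — reduce
  I8: { [Y → C + . )] }  — shift
  I9: { [Y → C + ) .] }  — reduce
  I10: { [C → . d d D], [D → . Y], [Y → * C . D], [Y → . * C D], [Y → . *], [Y → . C + )], [Y → . d] }  — shift
  I11: { [C → d . d D] }  — shift
  I12: { [Y → * C D .] }  — reduce

Conflict in state I1:
  Shift-reduce conflict between [Y → * .] and [C → . d d D]
So the grammar is NOT LR(0).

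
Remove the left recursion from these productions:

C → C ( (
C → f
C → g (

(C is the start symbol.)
C → f C'
C → g ( C'
C' → ( ( C'
C' → ε

C is directly left-recursive. The standard transformation for
  A → A α₁ | ... | A α_m | β₁ | ... | β_n
is
  A  → β₁ A' | ... | β_n A'
  A' → α₁ A' | ... | α_m A' | ε

C → f becomes C → f C'
C → g ( becomes C → g ( C'
C → C ( ( becomes C' → ( ( C'
Add C' → ε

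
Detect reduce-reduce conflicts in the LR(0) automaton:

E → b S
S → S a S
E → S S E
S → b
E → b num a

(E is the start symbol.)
No reduce-reduce conflicts

Augment with E' → E and build the canonical LR(0) collection (I0 = CLOSURE({[E' → . E]}), then GOTO on every symbol after a dot until no new states appear). It has 12 states:
  I0: { [E → . S S E], [E → . b S], [E → . b num a], [E' → . E], [S → . S a S], [S → . b] }  — shift
  I1: { [E' → E .] }  — accept
  I2: { [E → S . S E], [S → . S a S], [S → . b], [S → S . a S] }  — shift
  I3: { [E → b . S], [E → b . num a], [S → . S a S], [S → . b], [S → b .] }  — shift, reduce
  I4: { [E → b S .], [S → S . a S] }  — shift, reduce
  I5: { [S → b .] }  — reduce
  I6: { [E → b num . a] }  — shift
  I7: { [E → b num a .] }  — reduce
  I8: { [S → . S a S], [S → . b], [S → S a . S] }  — shift
  I9: { [S → S . a S], [S → S a S .] }  — shift, reduce
  I10: { [E → . S S E], [E → . b S], [E → . b num a], [E → S S . E], [S → . S a S], [S → . b], [S → S . a S] }  — shift
  I11: { [E → S S E .] }  — reduce

No state contains more than one complete item.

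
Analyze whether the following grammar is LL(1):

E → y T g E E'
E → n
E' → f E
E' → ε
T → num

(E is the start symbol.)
No. Predict set conflict for E': { 'f' }

A grammar is LL(1) if for each non-terminal N with multiple productions, the predict sets of those productions are pairwise disjoint, where PREDICT(N → α) = (FIRST(α) \ {ε}) ∪ (FOLLOW(N) if α ⇒* ε).

Relevant sets:
  FOLLOW(E') = { $, 'f' }

For E:
  PREDICT(E → y T g E E') = { 'y' }
  PREDICT(E → n) = { 'n' }
For E':
  PREDICT(E' → f E) = { 'f' }
  PREDICT(E' → ε) = { $, 'f' }
T has a single production, so nothing to check there.

Conflict found: Predict set conflict for E': { 'f' }
The grammar is NOT LL(1).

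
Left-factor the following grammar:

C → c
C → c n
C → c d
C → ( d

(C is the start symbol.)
C → c C'
C' → ε
C' → n
C' → d
C → ( d

Left-factoring transforms A → αβ₁ | αβ₂ into A → αA' and A' → β₁ | β₂
(α is the longest common prefix among the alternatives). Repeat until
no nonterminal has two alternatives with a common prefix.

Round 1: C has alternatives sharing prefix 'c'. Introduce C': C → c C'
  Add: C' → ε
  Add: C' → n
  Add: C' → d

No remaining common prefixes — done.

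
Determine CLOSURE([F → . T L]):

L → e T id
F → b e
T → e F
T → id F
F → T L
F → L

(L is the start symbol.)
{ [F → . T L], [T → . e F], [T → . id F] }

Start with: [F → . T L]
  [F → . T L] has the dot before T: add [T → . e F], [T → . id F]
No further items can be added.

CLOSURE = { [F → . T L], [T → . e F], [T → . id F] }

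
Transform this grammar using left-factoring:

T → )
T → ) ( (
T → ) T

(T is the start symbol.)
Left-factoring transforms A → αβ₁ | αβ₂ into A → αA' and A' → β₁ | β₂
(α is the longest common prefix among the alternatives). Repeat until
no nonterminal has two alternatives with a common prefix.

Round 1: T has alternatives sharing prefix ')'. Introduce T': T → ) T'
  Add: T' → ε
  Add: T' → ( (
  Add: T' → T

No remaining common prefixes — done.

Resulting grammar:
T → ) T'
T' → ε
T' → ( (
T' → T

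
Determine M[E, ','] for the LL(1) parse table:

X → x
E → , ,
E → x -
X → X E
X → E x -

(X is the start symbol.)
To find M[E, ','], we find productions for E where ',' is in the predict set (PREDICT(N → α) = (FIRST(α) \ {ε}) ∪ (FOLLOW(N) if α ⇒* ε)).

E → , ,: PREDICT = { ',' }
  ',' is in predict set, so this production goes in M[E, ',']
E → x -: PREDICT = { 'x' }

M[E, ','] = E → , ,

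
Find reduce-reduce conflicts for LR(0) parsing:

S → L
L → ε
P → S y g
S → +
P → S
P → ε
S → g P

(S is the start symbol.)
Yes — I4: [L → .] vs [P → .]

A reduce-reduce conflict occurs when an LR(0) state has two complete items [A → α .] and [B → β .] — both call for a reduction, and with no lookahead the parser cannot choose between them.

Augment with S' → S and build the canonical LR(0) collection (I0 = CLOSURE({[S' → . S]}), then GOTO on every symbol after a dot until no new states appear). It has 9 states:
  I0: { [L → .], [S → . +], [S → . L], [S → . g P], [S' → . S] }  — shift, reduce
  I1: { [S → + .] }  — reduce
  I2: { [S → L .] }  — reduce
  I3: { [S' → S .] }  — accept
  I4: { [L → .], [P → . S y g], [P → . S], [P → .], [S → . +], [S → . L], [S → . g P], [S → g . P] }  — shift, 2 reduces
  I5: { [S → g P .] }  — reduce
  I6: { [P → S . y g], [P → S .] }  — shift, reduce
  I7: { [P → S y . g] }  — shift
  I8: { [P → S y g .] }  — reduce

I4 contains complete items [L → .], [P → .] — reduce-reduce conflict.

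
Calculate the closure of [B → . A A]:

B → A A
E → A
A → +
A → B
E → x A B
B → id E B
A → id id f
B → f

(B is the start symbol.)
{ [A → . +], [A → . B], [A → . id id f], [B → . A A], [B → . f], [B → . id E B] }

To compute CLOSURE, for each item [A → α.Bβ] where B is a non-terminal, add [B → .γ] for all productions B → γ; repeat for the newly added items until nothing changes.

Start with: [B → . A A]
  [B → . A A] has the dot before A: add [A → . +], [A → . B], [A → . id id f]
  [A → . B] has the dot before B: add [B → . id E B], [B → . f]
No further items can be added.

CLOSURE = { [A → . +], [A → . B], [A → . id id f], [B → . A A], [B → . f], [B → . id E B] }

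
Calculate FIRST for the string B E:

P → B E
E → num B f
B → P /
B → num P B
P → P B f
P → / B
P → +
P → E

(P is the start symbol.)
FIRST sets of the non-terminals involved (from the grammar, by fixed-point iteration):
  FIRST(B) = { '+', '/', 'num' }

To compute FIRST(B E), process the symbols left to right:
Symbol B is a non-terminal. Add FIRST(B) \ {ε} = { '+', '/', 'num' }
B is not nullable (ε ∉ FIRST(B)), so stop here.
FIRST(B E) = { '+', '/', 'num' }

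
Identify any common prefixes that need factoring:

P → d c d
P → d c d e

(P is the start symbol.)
Left-factoring is needed when two productions for the same non-terminal
share a common prefix on the right-hand side.

Productions for P:
  P → d c d
  P → d c d e

Found common prefix 'd c d' in productions for P

Answer: Yes, P has productions with common prefix 'd c d'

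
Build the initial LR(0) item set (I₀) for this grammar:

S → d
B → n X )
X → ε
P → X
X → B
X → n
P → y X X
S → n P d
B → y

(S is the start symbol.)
First, augment the grammar with S' → S
I₀ = CLOSURE({ [S' → . S] }):
  [S' → . S] has the dot before S: add [S → . d], [S → . n P d]
No further items can be added.

I₀ = { [S → . d], [S → . n P d], [S' → . S] }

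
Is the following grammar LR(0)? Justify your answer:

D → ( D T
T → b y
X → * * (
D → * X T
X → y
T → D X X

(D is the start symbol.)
Augment with D' → D and build the canonical LR(0) collection (I0 = CLOSURE({[D' → . D]}), then GOTO on every symbol after a dot until no new states appear). It has 17 states:
  I0: { [D → . ( D T], [D → . * X T], [D' → . D] }  — shift
  I1: { [D → ( . D T], [D → . ( D T], [D → . * X T] }  — shift
  I2: { [D → * . X T], [X → . * * (], [X → . y] }  — shift
  I3: { [D' → D .] }  — accept
  I4: { [X → * . * (] }  — shift
  I5: { [D → * X . T], [D → . ( D T], [D → . * X T], [T → . D X X], [T → . b y] }  — shift
  I6: { [X → y .] }  — reduce
  I7: { [T → D . X X], [X → . * * (], [X → . y] }  — shift
  I8: { [D → * X T .] }  — reduce
  I9: { [T → b . y] }  — shift
  I10: { [T → b y .] }  — reduce
  I11: { [T → D X . X], [X → . * * (], [X → . y] }  — shift
  I12: { [T → D X X .] }  — reduce
  I13: { [X → * * . (] }  — shift
  I14: { [X → * * ( .] }  — reduce
  I15: { [D → ( D . T], [D → . ( D T], [D → . * X T], [T → . D X X], [T → . b y] }  — shift
  I16: { [D → ( D T .] }  — reduce

Every state is either a pure shift/goto state or contains exactly one complete item and nothing to shift — no conflicts. The grammar is LR(0).

Answer: Yes, the grammar is LR(0)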